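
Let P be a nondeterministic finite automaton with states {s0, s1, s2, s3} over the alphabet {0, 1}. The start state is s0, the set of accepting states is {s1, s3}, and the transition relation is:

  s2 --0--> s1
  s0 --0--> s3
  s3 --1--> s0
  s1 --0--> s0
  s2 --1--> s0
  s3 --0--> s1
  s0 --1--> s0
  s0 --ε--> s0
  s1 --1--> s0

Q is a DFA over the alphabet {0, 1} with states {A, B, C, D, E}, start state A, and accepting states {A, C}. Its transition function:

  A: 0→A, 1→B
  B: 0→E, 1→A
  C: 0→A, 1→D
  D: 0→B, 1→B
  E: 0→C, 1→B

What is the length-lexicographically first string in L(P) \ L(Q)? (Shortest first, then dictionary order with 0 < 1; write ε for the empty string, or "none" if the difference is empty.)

10

The string 10 is accepted by P but not by Q.
No shorter string lies in the difference, and 10 is the lexicographically first length-2 string in L(P) \ L(Q).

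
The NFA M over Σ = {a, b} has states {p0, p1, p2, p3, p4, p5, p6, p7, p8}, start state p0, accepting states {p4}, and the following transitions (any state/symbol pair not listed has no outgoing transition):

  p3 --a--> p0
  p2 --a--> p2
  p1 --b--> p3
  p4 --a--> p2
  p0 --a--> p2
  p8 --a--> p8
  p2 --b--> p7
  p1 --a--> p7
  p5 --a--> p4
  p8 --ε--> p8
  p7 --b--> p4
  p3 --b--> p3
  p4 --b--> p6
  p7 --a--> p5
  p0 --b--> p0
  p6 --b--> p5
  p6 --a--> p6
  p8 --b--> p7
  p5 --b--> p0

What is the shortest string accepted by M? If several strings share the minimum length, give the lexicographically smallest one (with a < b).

A breadth-first search from p0 reaches an accepting state first via the path p0 → p2 → p7 → p4 on input abb.
No string of length < 3 is accepted (BFS exhausts all shorter strings without reaching an accepting state), and abb is the lexicographically least accepting string of length 3.

abb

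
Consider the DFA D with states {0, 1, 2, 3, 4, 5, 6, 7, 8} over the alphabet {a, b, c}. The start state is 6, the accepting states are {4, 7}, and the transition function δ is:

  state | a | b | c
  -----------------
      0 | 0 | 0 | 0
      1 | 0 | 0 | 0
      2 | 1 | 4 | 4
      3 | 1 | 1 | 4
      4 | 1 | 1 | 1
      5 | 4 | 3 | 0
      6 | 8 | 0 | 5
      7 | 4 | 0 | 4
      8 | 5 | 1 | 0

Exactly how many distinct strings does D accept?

The useful subgraph on states {3, 4, 5, 6, 8} is acyclic, so L(D) is finite; the longest accepting path visits 5 useful states, giving maximum string length 4.
Counting accepting paths from 6 by length: 1 of length 2, 2 of length 3, 1 of length 4. Total 4.

4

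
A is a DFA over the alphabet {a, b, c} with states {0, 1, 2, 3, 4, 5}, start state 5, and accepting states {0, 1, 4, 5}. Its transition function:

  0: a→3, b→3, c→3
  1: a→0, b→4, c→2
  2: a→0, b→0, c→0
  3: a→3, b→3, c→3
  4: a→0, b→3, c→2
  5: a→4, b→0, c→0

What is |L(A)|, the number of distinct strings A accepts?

The useful subgraph on states {0, 2, 4, 5} is acyclic, so L(A) is finite; the longest accepting path visits 4 useful states, giving maximum string length 3.
Counting accepting paths from 5 by length: 1 of length 0, 3 of length 1, 1 of length 2, 3 of length 3. Total 8.

8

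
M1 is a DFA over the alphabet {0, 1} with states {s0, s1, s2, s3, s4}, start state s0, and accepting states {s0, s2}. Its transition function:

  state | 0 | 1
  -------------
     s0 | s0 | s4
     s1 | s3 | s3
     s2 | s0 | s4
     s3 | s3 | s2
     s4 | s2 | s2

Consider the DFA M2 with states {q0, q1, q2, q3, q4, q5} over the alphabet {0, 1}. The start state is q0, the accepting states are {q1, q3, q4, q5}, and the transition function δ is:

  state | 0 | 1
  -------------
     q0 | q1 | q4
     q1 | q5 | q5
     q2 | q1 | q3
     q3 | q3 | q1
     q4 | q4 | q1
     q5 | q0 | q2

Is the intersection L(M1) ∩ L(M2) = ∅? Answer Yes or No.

The string 0 is accepted by both M1 and M2.
Hence L(M1) ∩ L(M2) ≠ ∅.

No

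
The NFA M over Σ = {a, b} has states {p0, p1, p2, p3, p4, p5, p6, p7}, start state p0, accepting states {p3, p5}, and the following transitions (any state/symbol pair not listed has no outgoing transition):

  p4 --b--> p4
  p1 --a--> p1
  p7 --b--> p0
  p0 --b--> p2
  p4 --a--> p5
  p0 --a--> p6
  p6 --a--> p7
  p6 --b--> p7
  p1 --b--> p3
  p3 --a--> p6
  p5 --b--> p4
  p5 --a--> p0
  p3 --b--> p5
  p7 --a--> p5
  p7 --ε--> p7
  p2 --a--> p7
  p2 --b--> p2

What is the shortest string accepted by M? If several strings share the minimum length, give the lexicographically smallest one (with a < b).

aaa

A breadth-first search from p0 reaches an accepting state first via the path p0 → p6 → p7 → p5 on input aaa.
No string of length < 3 is accepted (BFS exhausts all shorter strings without reaching an accepting state), and aaa is the lexicographically least accepting string of length 3.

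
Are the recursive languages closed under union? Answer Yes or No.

Run a decider for L₁ and then a decider for L₂ on the input and accept if either accepts; both sub-runs halt, so this is again a decider.
So the recursive languages are closed under union.

Yes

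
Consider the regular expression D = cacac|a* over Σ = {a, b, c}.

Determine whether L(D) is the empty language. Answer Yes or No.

No

The empty string ε matches the expression, so it belongs to L(D).
Since L(D) contains at least one string, it is not empty.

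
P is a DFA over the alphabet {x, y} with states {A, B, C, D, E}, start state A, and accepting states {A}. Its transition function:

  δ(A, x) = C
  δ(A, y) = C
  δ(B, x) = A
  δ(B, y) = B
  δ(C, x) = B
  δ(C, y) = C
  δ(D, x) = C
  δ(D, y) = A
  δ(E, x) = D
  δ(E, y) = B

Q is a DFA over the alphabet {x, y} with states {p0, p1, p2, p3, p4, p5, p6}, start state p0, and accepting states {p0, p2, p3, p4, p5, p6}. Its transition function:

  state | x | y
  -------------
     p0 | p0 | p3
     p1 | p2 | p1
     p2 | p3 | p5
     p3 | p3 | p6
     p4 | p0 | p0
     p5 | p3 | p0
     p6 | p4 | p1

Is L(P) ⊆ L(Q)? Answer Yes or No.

Exploring the product automaton P × Q from the start pair (A, p0), following both machines on each input symbol, reaches 16 state pairs: (A, p0), (C, p0), (C, p3), (B, p0), (B, p3), (C, p6), (A, p3), (B, p6), (B, p4), (C, p1), (A, p4), (B, p1), (B, p2), (A, p2), (B, p5), (C, p5).
P accepts in {A} and Q accepts in {p0, p2, p3, p4, p5, p6}. The reachable pairs whose P-component is accepting are (A, p0), (A, p3), (A, p4), (A, p2); in each of them the Q-component is accepting too, so the product for L(P) \ L(Q) (P-component accepting, Q-component rejecting) has no reachable accepting pair and the difference is empty.
Hence every string in L(P) is also in L(Q).

Yes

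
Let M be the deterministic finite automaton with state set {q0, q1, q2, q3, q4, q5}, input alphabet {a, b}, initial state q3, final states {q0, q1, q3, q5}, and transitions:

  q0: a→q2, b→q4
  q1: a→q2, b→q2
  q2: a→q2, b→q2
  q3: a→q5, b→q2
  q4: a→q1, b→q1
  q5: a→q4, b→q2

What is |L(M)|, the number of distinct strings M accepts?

4

The useful subgraph on states {q1, q3, q4, q5} is acyclic, so L(M) is finite; the longest accepting path visits 4 useful states, giving maximum string length 3.
Counting accepting paths from q3 by length: 1 of length 0, 1 of length 1, 2 of length 3. Total 4.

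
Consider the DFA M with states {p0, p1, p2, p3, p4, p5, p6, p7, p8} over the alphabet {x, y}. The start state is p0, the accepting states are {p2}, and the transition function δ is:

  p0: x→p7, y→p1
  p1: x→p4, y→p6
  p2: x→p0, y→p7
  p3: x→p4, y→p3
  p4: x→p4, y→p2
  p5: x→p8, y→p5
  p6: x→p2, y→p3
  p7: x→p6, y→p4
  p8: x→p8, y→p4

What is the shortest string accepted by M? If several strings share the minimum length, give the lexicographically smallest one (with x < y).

A breadth-first search from p0 reaches an accepting state first via the path p0 → p7 → p6 → p2 on input xxx.
No string of length < 3 is accepted (BFS exhausts all shorter strings without reaching an accepting state), and xxx is the lexicographically least accepting string of length 3.

xxx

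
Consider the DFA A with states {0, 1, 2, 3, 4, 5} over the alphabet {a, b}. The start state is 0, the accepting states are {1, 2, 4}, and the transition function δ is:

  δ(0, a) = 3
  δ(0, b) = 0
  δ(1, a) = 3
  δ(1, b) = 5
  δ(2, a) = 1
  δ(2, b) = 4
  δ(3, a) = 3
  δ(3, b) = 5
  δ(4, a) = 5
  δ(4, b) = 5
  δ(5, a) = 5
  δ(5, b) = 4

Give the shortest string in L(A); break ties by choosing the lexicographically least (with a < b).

abb

A breadth-first search from 0 reaches an accepting state first via the path 0 → 3 → 5 → 4 on input abb.
No string of length < 3 is accepted (BFS exhausts all shorter strings without reaching an accepting state), and abb is the lexicographically least accepting string of length 3.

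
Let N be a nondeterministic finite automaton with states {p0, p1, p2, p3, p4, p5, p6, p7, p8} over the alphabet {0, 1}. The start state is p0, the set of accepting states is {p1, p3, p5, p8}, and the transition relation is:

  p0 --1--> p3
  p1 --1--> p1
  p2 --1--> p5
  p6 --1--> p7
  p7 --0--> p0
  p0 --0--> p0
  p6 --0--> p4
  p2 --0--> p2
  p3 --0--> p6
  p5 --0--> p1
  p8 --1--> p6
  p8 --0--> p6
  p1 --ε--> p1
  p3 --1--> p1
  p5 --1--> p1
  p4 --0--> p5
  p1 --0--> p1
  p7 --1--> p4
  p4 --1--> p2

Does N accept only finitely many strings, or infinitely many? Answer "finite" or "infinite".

State p0 is reachable from the start and can reach an accepting state, and it lies on the cycle p0 → p0.
Traversing that cycle any number of times yields accepted strings of unbounded length, so the language is infinite.

infinite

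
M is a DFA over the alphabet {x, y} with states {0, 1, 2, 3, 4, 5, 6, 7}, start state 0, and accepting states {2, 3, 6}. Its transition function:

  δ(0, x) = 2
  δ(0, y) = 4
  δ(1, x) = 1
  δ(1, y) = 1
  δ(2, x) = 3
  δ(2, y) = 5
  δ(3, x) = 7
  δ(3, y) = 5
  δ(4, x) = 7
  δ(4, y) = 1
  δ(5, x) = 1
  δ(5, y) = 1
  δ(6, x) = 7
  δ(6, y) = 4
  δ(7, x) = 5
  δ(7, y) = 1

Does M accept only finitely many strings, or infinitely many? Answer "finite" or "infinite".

The useful states (reachable from 0 and able to reach an accepting state) are {0, 2, 3}.
Restricted to these states the transition graph has no cycle, so every accepting path has bounded length and L is finite.

finite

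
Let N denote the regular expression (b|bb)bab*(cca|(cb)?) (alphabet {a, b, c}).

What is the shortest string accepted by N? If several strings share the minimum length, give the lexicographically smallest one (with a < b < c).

bba

By inspection of the expression, no string of length less than 3 matches, and bba is the lexicographically first match of length 3.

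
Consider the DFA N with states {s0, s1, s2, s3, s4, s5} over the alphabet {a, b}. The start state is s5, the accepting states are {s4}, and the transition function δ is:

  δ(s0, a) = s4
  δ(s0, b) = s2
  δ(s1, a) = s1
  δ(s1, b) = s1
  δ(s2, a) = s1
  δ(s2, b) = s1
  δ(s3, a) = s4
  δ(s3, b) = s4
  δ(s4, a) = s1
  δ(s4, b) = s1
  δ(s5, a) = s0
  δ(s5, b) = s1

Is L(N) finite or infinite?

finite

The useful states (reachable from s5 and able to reach an accepting state) are {s0, s4, s5}.
Restricted to these states the transition graph has no cycle, so every accepting path has bounded length and L is finite.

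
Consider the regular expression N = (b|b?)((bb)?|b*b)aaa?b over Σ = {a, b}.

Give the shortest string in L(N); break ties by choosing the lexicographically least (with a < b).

aab

By inspection of the expression, no string of length less than 3 matches, and aab is the lexicographically first match of length 3.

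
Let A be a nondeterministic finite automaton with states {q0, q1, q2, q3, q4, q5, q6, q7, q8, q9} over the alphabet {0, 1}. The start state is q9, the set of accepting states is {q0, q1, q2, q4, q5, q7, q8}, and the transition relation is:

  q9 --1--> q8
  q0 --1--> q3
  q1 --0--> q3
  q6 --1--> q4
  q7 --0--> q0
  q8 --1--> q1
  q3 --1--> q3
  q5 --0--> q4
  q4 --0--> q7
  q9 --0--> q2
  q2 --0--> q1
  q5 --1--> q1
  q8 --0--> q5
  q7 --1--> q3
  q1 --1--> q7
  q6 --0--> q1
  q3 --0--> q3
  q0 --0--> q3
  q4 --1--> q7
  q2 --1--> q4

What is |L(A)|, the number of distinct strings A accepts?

The useful subgraph on states {q0, q1, q2, q4, q5, q7, q8, q9} is acyclic, so L(A) is finite; the longest accepting path visits 6 useful states, giving maximum string length 5.
Counting accepting paths from q9 by length: 2 of length 1, 4 of length 2, 6 of length 3, 7 of length 4, 3 of length 5. Total 22.

22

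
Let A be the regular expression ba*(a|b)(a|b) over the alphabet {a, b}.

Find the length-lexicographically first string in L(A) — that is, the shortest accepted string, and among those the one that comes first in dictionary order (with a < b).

baa

By inspection of the expression, no string of length less than 3 matches, and baa is the lexicographically first match of length 3.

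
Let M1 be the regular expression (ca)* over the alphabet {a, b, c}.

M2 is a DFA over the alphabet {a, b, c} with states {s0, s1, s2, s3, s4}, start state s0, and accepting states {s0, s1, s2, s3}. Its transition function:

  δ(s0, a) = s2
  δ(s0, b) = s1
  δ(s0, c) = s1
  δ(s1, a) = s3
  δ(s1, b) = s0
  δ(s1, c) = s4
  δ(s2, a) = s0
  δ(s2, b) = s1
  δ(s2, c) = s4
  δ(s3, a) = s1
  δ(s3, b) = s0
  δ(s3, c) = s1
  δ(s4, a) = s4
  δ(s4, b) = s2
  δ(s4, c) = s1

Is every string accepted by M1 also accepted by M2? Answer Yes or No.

Yes

Converting the expression M1 to a DFA (subset construction, then merging equivalent states) gives the minimal DFA with states {r0, r1, r2}, start state r0, accepting states {r0} and transitions r0: a→r1, b→r1, c→r2; r1: a→r1, b→r1, c→r1; r2: a→r0, b→r1, c→r1.
Exploring the product automaton M1 × M2 from the start pair (r0, s0), following both machines on each input symbol, reaches 8 state pairs: (r0, s0), (r1, s2), (r1, s1), (r2, s1), (r1, s0), (r1, s4), (r1, s3), (r0, s3).
M1 accepts in {r0} and M2 accepts in {s0, s1, s2, s3}. The reachable pairs whose M1-component is accepting are (r0, s0), (r0, s3); in each of them the M2-component is accepting too, so the product for L(M1) \ L(M2) (M1-component accepting, M2-component rejecting) has no reachable accepting pair and the difference is empty.
Hence every string in L(M1) is also in L(M2).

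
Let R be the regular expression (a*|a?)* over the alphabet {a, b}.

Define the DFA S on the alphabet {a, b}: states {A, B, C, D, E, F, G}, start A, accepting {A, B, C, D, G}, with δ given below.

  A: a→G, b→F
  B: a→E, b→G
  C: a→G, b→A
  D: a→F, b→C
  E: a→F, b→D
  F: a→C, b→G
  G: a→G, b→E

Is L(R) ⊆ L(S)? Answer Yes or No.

Yes

Converting the expression R to a DFA (subset construction, then merging equivalent states) gives the minimal DFA with states {r0, r1}, start state r0, accepting states {r0} and transitions r0: a→r0, b→r1; r1: a→r1, b→r1.
Exploring the product automaton R × S from the start pair (r0, A), following both machines on each input symbol, reaches 8 state pairs: (r0, A), (r0, G), (r1, F), (r1, E), (r1, C), (r1, G), (r1, D), (r1, A).
R accepts in {r0} and S accepts in {A, B, C, D, G}. The reachable pairs whose R-component is accepting are (r0, A), (r0, G); in each of them the S-component is accepting too, so the product for L(R) \ L(S) (R-component accepting, S-component rejecting) has no reachable accepting pair and the difference is empty.
Hence every string in L(R) is also in L(S).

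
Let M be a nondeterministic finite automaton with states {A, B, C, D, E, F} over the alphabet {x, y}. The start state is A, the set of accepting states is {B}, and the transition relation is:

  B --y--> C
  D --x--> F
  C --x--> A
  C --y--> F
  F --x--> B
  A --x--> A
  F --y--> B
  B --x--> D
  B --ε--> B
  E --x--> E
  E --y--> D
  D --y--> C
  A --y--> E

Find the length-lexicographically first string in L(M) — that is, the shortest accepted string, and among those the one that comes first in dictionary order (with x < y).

A breadth-first search from A reaches an accepting state first via the path A → E → D → F → B on input yyxx.
No string of length < 4 is accepted (BFS exhausts all shorter strings without reaching an accepting state), and yyxx is the lexicographically least accepting string of length 4.

yyxx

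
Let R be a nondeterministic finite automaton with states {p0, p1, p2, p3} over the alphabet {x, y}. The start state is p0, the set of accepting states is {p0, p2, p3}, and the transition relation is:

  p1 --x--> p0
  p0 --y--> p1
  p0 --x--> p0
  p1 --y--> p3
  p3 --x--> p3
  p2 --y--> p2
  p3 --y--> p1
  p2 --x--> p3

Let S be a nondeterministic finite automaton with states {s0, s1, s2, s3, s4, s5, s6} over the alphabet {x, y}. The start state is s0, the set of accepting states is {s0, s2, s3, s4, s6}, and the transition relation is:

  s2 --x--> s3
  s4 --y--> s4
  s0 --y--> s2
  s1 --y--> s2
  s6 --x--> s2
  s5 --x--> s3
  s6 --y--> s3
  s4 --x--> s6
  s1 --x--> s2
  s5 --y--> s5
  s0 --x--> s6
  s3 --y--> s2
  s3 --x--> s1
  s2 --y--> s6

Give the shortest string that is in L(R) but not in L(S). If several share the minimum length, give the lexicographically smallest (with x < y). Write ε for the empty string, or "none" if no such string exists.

The string xyx is accepted by R but not by S.
No shorter string lies in the difference, and xyx is the lexicographically first length-3 string in L(R) \ L(S).

xyx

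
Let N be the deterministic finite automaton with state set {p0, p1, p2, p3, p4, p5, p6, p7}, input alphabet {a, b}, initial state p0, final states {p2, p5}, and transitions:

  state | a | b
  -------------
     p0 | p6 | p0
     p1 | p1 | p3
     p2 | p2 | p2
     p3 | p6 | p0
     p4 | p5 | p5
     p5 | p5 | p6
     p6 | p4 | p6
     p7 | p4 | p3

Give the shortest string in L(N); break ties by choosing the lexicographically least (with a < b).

A breadth-first search from p0 reaches an accepting state first via the path p0 → p6 → p4 → p5 on input aaa.
No string of length < 3 is accepted (BFS exhausts all shorter strings without reaching an accepting state), and aaa is the lexicographically least accepting string of length 3.

aaa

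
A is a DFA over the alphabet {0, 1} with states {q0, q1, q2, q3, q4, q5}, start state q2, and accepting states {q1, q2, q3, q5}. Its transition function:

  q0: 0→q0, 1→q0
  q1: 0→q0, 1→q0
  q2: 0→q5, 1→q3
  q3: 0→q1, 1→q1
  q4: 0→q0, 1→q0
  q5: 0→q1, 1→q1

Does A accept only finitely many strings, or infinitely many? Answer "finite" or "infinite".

finite

The useful states (reachable from q2 and able to reach an accepting state) are {q1, q2, q3, q5}.
Restricted to these states the transition graph has no cycle, so every accepting path has bounded length and L is finite.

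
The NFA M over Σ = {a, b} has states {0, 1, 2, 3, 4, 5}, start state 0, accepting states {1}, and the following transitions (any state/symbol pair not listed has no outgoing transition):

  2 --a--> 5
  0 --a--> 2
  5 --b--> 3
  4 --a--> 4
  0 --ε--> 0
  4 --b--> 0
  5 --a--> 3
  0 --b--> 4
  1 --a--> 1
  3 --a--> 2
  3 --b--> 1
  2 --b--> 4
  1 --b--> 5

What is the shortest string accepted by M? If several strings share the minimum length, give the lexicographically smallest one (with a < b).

aaab

A breadth-first search from 0 reaches an accepting state first via the path 0 → 2 → 5 → 3 → 1 on input aaab.
No string of length < 4 is accepted (BFS exhausts all shorter strings without reaching an accepting state), and aaab is the lexicographically least accepting string of length 4.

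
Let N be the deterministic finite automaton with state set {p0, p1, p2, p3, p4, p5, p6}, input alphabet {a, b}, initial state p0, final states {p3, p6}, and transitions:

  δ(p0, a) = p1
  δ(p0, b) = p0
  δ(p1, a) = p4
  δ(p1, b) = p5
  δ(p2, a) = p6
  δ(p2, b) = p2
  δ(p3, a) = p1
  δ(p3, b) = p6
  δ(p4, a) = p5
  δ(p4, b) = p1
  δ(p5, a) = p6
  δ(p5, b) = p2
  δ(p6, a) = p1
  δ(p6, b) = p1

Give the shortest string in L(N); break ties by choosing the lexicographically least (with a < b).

A breadth-first search from p0 reaches an accepting state first via the path p0 → p1 → p5 → p6 on input aba.
No string of length < 3 is accepted (BFS exhausts all shorter strings without reaching an accepting state), and aba is the lexicographically least accepting string of length 3.

aba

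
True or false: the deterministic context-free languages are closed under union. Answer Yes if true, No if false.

{aⁿbⁿ : n≥0} and {aⁿb²ⁿ : n≥0} are each accepted by a deterministic PDA (push the a's; pop one per b, respectively one per two b's), but their union U is not. Suppose a DPDA M accepted U. Being deterministic, M has a single run on aⁿb²ⁿ, and since aⁿbⁿ ∈ U that run passes through an accepting configuration right after consuming the prefix aⁿbⁿ and then goes on to accept again after n more b's. Build an ordinary (nondeterministic) PDA M′ that simulates M on a's and b's and, at any moment when M is in an accepting state, may switch to a second mode in which it reads only c's, feeding each c to M as a b; M′ accepts when M does. Then M′ accepts aⁱbʲcᵏ (k≥1) exactly when both aⁱbʲ ∈ U and aⁱbʲ⁺ᵏ ∈ U, and checking the four cases (i=j or j=2i, combined with j+k=i or j+k=2i) leaves only i=j=k: so L(M′) ∩ a*b*c⁺ = {aⁿbⁿcⁿ : n≥1} would be context-free, which it is not (pumping lemma) — contradiction. (The union is an unambiguous CFL; it is determinism, not unambiguity, that fails.)

No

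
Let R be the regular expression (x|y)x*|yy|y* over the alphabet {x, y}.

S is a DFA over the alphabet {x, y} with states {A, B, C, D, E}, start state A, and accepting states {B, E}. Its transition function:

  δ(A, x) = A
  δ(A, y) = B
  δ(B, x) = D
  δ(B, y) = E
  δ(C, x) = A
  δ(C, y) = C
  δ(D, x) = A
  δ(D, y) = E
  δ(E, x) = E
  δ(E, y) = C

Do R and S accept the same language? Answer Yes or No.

No

The empty string ε is accepted by R but rejected by S.
So L(R) ≠ L(S).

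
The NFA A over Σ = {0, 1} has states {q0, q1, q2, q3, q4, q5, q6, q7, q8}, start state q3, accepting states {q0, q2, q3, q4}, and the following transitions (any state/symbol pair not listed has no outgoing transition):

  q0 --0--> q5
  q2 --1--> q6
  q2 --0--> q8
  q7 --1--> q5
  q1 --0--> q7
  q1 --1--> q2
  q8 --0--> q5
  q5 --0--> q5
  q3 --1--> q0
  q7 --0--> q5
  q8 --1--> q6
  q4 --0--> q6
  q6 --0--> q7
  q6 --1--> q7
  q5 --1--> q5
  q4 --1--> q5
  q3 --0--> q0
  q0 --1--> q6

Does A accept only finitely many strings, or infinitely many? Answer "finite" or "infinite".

The useful states (reachable from q3 and able to reach an accepting state) are {q0, q3}.
Restricted to these states the transition graph has no cycle, so every accepting path has bounded length and L is finite.

finite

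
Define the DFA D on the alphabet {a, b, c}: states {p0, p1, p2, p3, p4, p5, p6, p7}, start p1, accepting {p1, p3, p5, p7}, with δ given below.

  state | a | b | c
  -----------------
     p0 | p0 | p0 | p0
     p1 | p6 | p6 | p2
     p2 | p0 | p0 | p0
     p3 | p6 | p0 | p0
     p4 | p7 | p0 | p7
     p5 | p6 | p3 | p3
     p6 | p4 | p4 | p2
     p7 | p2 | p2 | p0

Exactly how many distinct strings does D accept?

The useful subgraph on states {p1, p4, p6, p7} is acyclic, so L(D) is finite; the longest accepting path visits 4 useful states, giving maximum string length 3.
Counting accepting paths from p1 by length: 1 of length 0, 8 of length 3. Total 9.

9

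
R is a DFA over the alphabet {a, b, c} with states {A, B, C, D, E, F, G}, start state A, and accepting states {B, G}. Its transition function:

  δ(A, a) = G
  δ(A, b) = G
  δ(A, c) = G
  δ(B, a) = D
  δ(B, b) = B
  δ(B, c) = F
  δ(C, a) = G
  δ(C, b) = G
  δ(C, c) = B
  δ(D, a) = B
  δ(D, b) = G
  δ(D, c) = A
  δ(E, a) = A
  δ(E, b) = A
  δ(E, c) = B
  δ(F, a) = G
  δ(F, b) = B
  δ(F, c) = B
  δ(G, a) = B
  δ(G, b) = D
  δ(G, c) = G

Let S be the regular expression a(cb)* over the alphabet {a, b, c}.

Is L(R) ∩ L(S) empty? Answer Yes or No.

The string a is accepted by both R and S.
Hence L(R) ∩ L(S) ≠ ∅.

No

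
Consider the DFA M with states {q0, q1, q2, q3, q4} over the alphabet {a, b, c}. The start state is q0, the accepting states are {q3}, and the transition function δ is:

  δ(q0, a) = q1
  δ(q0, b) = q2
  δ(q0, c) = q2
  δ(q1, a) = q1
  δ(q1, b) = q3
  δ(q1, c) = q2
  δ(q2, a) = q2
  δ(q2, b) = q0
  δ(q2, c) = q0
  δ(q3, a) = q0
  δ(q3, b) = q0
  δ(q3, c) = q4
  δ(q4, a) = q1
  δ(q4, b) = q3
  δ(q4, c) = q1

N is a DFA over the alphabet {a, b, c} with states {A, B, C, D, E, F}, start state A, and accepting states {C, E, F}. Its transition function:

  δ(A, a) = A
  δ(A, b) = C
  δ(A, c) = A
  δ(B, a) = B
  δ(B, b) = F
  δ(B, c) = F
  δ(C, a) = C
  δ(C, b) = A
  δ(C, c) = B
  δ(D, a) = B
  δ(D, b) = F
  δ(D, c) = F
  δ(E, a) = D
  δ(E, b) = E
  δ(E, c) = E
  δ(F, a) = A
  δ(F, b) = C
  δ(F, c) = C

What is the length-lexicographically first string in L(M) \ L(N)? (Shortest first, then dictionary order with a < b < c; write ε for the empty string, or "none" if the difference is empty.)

cbab

The string cbab is accepted by M but not by N.
No shorter string lies in the difference, and cbab is the lexicographically first length-4 string in L(M) \ L(N).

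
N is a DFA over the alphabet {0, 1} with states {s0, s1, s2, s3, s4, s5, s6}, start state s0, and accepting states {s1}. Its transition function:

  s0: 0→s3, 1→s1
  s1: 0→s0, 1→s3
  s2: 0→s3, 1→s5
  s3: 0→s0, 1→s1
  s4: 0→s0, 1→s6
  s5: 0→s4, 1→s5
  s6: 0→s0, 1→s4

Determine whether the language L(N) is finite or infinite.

State s0 is reachable from the start and can reach an accepting state, and it lies on the cycle s0 → s1 → s0.
Traversing that cycle any number of times yields accepted strings of unbounded length, so the language is infinite.

infinite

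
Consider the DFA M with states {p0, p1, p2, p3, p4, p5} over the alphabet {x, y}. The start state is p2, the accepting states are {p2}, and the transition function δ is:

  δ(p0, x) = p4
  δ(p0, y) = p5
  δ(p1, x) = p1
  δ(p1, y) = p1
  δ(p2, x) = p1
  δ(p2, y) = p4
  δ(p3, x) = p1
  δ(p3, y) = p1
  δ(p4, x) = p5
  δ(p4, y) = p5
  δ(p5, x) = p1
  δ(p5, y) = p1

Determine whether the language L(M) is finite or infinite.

finite

The useful states (reachable from p2 and able to reach an accepting state) are {p2}.
Restricted to these states the transition graph has no cycle, so every accepting path has bounded length and L is finite.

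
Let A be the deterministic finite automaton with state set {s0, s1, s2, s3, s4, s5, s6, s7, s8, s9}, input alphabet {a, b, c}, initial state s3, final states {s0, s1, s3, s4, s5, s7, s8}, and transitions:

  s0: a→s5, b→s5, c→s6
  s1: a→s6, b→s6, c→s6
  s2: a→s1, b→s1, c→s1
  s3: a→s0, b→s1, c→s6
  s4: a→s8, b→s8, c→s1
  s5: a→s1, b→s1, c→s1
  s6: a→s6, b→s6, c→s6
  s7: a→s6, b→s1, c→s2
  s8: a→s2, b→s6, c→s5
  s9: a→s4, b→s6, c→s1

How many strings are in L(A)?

11

The useful subgraph on states {s0, s1, s3, s5} is acyclic, so L(A) is finite; the longest accepting path visits 4 useful states, giving maximum string length 3.
Counting accepting paths from s3 by length: 1 of length 0, 2 of length 1, 2 of length 2, 6 of length 3. Total 11.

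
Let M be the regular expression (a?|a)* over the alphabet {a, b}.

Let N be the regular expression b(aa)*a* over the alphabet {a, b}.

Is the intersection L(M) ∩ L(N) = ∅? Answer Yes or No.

Yes

Converting the expression M to a DFA (subset construction, then merging equivalent states) gives the minimal DFA with states {m0, m1}, start state m0, accepting states {m0} and transitions m0: a→m0, b→m1; m1: a→m1, b→m1.
Converting the expression N to a DFA (subset construction, then merging equivalent states) gives the minimal DFA with states {n0, n1, n2}, start state n0, accepting states {n2} and transitions n0: a→n1, b→n2; n1: a→n1, b→n1; n2: a→n2, b→n1.
Exploring the product automaton M × N from the start pair (m0, n0), following both machines on each input symbol, reaches 4 state pairs: (m0, n0), (m0, n1), (m1, n2), (m1, n1).
M accepts in {m0} and N accepts in {n2}; no reachable pair has both components accepting, so no string drives both machines to acceptance simultaneously and L(M) ∩ L(N) = ∅.
So no string is accepted by both, and the intersection is empty.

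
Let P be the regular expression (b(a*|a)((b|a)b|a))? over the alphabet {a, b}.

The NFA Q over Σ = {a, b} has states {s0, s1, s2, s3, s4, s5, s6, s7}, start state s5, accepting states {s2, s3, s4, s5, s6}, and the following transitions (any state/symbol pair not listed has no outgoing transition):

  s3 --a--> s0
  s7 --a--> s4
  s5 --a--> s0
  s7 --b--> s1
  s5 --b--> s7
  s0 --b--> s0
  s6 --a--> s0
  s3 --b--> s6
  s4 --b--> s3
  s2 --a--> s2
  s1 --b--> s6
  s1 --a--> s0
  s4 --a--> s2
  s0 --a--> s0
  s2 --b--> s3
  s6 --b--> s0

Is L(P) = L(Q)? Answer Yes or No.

Converting the expression P to a DFA (subset construction, then merging equivalent states) gives the minimal DFA with states {p0, p1, p2, p3, p4, p5, p6}, start state p0, accepting states {p0, p3, p5, p6} and transitions p0: a→p1, b→p2; p1: a→p1, b→p1; p2: a→p3, b→p4; p3: a→p3, b→p5; p4: a→p1, b→p6; p5: a→p1, b→p6; p6: a→p1, b→p1.
Exploring the product automaton P × Q from the start pair (p0, s5), following both machines on each input symbol, reaches 8 state pairs: (p0, s5), (p1, s0), (p2, s7), (p3, s4), (p4, s1), (p3, s2), (p5, s3), (p6, s6).
P accepts in {p0, p3, p5, p6} and Q accepts in {s2, s3, s4, s5, s6}. In every reachable pair the two components are either both accepting — (p0, s5), (p3, s4), (p3, s2), (p5, s3), (p6, s6) — or both non-accepting, so no string is accepted by exactly one of the machines: L(P) \ L(Q) and L(Q) \ L(P) are both empty.
Hence every string is accepted by P iff it is accepted by Q, and the two languages coincide.

Yes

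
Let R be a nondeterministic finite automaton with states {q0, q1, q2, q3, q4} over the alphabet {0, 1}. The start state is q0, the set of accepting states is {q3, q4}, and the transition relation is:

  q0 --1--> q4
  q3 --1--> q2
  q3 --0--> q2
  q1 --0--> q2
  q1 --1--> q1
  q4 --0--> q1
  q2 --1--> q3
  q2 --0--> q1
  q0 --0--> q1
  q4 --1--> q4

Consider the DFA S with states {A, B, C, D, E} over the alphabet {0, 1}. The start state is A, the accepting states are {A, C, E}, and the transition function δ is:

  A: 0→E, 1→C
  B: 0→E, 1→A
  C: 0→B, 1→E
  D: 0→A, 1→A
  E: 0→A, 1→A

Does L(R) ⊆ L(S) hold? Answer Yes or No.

Exploring the product automaton R × S from the start pair (q0, A), following both machines on each input symbol, reaches 15 state pairs: (q0, A), (q1, E), (q4, C), (q2, A), (q1, A), (q1, B), (q4, E), (q3, C), (q2, E), (q1, C), (q4, A), (q2, B), (q3, A), (q2, C), (q3, E).
R accepts in {q3, q4} and S accepts in {A, C, E}. The reachable pairs whose R-component is accepting are (q4, C), (q4, E), (q3, C), (q4, A), (q3, A), (q3, E); in each of them the S-component is accepting too, so the product for L(R) \ L(S) (R-component accepting, S-component rejecting) has no reachable accepting pair and the difference is empty.
Hence every string in L(R) is also in L(S).

Yes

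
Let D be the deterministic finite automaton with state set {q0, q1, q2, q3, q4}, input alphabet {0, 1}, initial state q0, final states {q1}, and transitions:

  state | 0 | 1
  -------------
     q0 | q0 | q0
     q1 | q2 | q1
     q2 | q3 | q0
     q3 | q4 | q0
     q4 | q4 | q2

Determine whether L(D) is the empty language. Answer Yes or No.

The states reachable from the start state are {q0}.
None of the accepting states {q1} is reachable, so no string is accepted and L(D) = ∅.

Yes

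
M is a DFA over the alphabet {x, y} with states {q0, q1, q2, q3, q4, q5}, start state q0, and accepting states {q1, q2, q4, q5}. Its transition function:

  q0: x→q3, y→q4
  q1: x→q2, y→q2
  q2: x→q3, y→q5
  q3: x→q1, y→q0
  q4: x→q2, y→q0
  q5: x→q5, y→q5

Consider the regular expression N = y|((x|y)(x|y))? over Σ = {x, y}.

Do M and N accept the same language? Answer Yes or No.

No

The string xxx is accepted by M but rejected by N.
So L(M) ≠ L(N).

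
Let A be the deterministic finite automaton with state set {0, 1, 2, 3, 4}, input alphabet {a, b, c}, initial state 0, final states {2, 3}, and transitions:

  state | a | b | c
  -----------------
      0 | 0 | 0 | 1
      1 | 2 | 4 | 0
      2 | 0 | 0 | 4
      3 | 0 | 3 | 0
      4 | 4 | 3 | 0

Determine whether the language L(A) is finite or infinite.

infinite

State 0 is reachable from the start and can reach an accepting state, and it lies on the cycle 0 → 0.
Traversing that cycle any number of times yields accepted strings of unbounded length, so the language is infinite.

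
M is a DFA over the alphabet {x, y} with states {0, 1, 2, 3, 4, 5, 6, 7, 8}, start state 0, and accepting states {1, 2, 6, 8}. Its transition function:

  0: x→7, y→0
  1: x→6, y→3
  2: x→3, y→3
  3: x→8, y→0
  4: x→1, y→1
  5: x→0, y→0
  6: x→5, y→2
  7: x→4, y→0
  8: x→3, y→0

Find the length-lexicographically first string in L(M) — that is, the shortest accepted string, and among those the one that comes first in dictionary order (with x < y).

xxx

A breadth-first search from 0 reaches an accepting state first via the path 0 → 7 → 4 → 1 on input xxx.
No string of length < 3 is accepted (BFS exhausts all shorter strings without reaching an accepting state), and xxx is the lexicographically least accepting string of length 3.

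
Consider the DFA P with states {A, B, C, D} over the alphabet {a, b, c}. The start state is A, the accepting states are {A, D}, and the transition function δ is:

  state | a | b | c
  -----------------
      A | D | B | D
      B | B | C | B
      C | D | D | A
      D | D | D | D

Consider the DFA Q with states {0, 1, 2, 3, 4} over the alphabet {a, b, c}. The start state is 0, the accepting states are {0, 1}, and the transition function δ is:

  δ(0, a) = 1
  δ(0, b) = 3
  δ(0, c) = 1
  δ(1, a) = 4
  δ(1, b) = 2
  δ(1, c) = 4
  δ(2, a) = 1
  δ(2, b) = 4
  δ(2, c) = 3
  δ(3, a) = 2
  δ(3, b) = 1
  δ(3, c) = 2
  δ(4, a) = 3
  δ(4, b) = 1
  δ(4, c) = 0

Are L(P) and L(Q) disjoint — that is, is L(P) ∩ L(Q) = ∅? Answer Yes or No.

No

The empty string ε is accepted by both P and Q.
Hence L(P) ∩ L(Q) ≠ ∅.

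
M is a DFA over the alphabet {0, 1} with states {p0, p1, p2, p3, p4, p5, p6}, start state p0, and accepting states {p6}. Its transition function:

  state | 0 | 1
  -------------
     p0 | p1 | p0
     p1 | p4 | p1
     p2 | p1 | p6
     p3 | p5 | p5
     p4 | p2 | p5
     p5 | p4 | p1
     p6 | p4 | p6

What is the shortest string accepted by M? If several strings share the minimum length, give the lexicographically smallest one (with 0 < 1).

A breadth-first search from p0 reaches an accepting state first via the path p0 → p1 → p4 → p2 → p6 on input 0001.
No string of length < 4 is accepted (BFS exhausts all shorter strings without reaching an accepting state), and 0001 is the lexicographically least accepting string of length 4.

0001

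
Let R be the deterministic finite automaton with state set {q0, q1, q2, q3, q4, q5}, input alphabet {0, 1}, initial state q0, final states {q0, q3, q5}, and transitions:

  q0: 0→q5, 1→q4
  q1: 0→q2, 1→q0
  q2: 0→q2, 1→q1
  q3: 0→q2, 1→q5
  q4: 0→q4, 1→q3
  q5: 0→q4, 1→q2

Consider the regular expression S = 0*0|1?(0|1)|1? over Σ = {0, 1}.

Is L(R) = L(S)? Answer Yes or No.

The string 001 is accepted by R but rejected by S.
So L(R) ≠ L(S).

No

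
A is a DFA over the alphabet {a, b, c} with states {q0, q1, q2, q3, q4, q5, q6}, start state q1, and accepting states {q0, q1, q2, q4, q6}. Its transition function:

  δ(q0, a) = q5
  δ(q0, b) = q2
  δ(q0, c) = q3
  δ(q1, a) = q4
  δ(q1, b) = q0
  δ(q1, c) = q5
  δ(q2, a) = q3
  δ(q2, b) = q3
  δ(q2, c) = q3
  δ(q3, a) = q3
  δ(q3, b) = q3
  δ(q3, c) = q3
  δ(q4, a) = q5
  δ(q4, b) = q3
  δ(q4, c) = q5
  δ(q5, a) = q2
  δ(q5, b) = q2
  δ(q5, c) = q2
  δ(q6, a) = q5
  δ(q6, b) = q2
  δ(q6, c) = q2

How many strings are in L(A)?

The useful subgraph on states {q0, q1, q2, q4, q5} is acyclic, so L(A) is finite; the longest accepting path visits 4 useful states, giving maximum string length 3.
Counting accepting paths from q1 by length: 1 of length 0, 2 of length 1, 4 of length 2, 9 of length 3. Total 16.

16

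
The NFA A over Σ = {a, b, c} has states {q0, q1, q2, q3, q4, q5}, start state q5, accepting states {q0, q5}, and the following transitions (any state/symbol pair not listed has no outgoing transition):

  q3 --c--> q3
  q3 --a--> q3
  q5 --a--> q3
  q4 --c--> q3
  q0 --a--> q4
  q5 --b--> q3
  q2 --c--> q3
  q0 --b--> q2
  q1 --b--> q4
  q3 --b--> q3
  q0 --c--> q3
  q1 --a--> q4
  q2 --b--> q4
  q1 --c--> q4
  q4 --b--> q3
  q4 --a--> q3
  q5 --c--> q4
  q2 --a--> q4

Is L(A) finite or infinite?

finite

The useful states (reachable from q5 and able to reach an accepting state) are {q5}.
Restricted to these states the transition graph has no cycle, so every accepting path has bounded length and L is finite.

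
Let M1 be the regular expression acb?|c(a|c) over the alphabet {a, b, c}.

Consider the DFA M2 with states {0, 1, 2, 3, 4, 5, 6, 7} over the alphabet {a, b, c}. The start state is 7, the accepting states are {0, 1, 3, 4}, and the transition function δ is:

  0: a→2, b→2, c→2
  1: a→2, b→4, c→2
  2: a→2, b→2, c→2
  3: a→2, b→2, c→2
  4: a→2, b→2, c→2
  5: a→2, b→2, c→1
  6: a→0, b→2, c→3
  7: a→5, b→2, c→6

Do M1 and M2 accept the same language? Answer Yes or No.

Yes

Converting the expression M1 to a DFA (subset construction, then merging equivalent states) gives the minimal DFA with states {r0, r1, r2, r3, r4, r5}, start state r0, accepting states {r4, r5} and transitions r0: a→r1, b→r2, c→r3; r1: a→r2, b→r2, c→r4; r2: a→r2, b→r2, c→r2; r3: a→r5, b→r2, c→r5; r4: a→r2, b→r5, c→r2; r5: a→r2, b→r2, c→r2.
Exploring the product automaton M1 × M2 from the start pair (r0, 7), following both machines on each input symbol, reaches 8 state pairs: (r0, 7), (r1, 5), (r2, 2), (r3, 6), (r4, 1), (r5, 0), (r5, 3), (r5, 4).
M1 accepts in {r4, r5} and M2 accepts in {0, 1, 3, 4}. In every reachable pair the two components are either both accepting — (r4, 1), (r5, 0), (r5, 3), (r5, 4) — or both non-accepting, so no string is accepted by exactly one of the machines: L(M1) \ L(M2) and L(M2) \ L(M1) are both empty.
Hence every string is accepted by M1 iff it is accepted by M2, and the two languages coincide.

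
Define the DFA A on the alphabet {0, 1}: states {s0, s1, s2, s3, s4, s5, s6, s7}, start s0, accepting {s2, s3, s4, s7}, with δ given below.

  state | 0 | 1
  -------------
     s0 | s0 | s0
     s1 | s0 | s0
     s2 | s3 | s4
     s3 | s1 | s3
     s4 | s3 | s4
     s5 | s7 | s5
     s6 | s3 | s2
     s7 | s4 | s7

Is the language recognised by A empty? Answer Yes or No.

Yes

The states reachable from the start state are {s0}.
None of the accepting states {s2, s3, s4, s7} is reachable, so no string is accepted and L(A) = ∅.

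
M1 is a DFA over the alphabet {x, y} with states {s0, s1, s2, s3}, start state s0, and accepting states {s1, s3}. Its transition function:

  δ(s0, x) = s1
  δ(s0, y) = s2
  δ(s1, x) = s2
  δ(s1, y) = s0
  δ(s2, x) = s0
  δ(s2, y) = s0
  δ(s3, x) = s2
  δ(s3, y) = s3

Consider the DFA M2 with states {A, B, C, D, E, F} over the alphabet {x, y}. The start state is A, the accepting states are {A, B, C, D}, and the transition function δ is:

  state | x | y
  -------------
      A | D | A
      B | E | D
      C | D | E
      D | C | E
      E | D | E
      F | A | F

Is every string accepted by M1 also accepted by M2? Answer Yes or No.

Yes

Exploring the product automaton M1 × M2 from the start pair (s0, A), following both machines on each input symbol, reaches 10 state pairs: (s0, A), (s1, D), (s2, A), (s2, C), (s0, E), (s0, D), (s2, E), (s1, C), (s2, D), (s0, C).
M1 accepts in {s1, s3} and M2 accepts in {A, B, C, D}. The reachable pairs whose M1-component is accepting are (s1, D), (s1, C); in each of them the M2-component is accepting too, so the product for L(M1) \ L(M2) (M1-component accepting, M2-component rejecting) has no reachable accepting pair and the difference is empty.
Hence every string in L(M1) is also in L(M2).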